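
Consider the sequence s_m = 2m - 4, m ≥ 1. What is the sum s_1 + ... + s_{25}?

Over m = 1..25: Σm = 325.
Total = (2)·325 + (-4)·25 = 550.

550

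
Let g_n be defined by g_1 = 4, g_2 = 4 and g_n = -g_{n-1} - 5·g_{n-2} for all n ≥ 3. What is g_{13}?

-38524

g_3 = -24, g_4 = 4, g_5 = 116, …, g_{10} = -6716, g_{11} = 1236, g_{12} = 32344, g_{13} = -38524.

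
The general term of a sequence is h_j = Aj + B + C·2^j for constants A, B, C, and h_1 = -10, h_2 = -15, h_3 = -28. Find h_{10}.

Plug in j = 1, 2, 3: A + B + 2C = -10; 2A + B + 4C = -15; 3A + B + 8C = -28.
Subtracting the first from the second: A + 2C = -5.
Subtracting the second from the third: A + 4C = -13.
Solving: C = -4, A = 3, then B = -5.
Therefore h_{10} = 30 + (-5) + (-4)·1024 = -4071.

-4071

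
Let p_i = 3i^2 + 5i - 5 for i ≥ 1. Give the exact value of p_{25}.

1995

p_{25} = 3·25^2 + 5·25 - 5 = 1995.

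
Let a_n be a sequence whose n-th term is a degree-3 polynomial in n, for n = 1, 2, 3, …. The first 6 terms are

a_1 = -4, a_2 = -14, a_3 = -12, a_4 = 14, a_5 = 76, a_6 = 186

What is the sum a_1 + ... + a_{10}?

3470

1st diffs: -10, 2, 26, 62, 110.
2nd diffs: 12, 24, 36, 48.
3rd diffs: 12, 12, 12 (constant).
So a_n = 2n^3 - 6n^2 - 6n + 6.
Continuing: 356, 598, 924, 1346.
Summing n = 1..10 (10 terms) gives 3470.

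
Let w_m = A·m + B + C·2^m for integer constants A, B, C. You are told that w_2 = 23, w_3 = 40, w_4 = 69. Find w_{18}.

Plug in m = 2, 3, 4: 2A + B + 4C = 23; 3A + B + 8C = 40; 4A + B + 16C = 69.
Subtracting the first from the second: A + 4C = 17.
Subtracting the second from the third: A + 8C = 29.
Solving: C = 3, A = 5, then B = 1.
Therefore w_{18} = 90 + 1 + 3·262144 = 786523.

786523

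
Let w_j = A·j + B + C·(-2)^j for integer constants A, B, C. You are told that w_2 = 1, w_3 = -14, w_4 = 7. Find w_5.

-44

Plug in j = 2, 3, 4: 2A + B + 4C = 1; 3A + B - 8C = -14; 4A + B + 16C = 7.
Subtracting the first from the second: A - 12C = -15.
Subtracting the second from the third: A + 24C = 21.
Solving: C = 1, A = -3, then B = 3.
So w_j = -3·j + 3 + 1·(-2)^j; at j=5 this is -44.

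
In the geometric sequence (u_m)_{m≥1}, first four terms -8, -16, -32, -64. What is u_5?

-128

Common ratio r = 2.
u_m = (-8)·2^(m-1).
u_5 = (-8)·2^4 = -128.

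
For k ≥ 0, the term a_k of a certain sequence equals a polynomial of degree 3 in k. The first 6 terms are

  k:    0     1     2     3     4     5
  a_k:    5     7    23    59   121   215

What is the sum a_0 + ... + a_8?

2049

1st diffs: 2, 16, 36, 62, 94.
2nd diffs: 14, 20, 26, 32.
3rd diffs: 6, 6, 6 (constant).
Newton forward-difference form: a_k = 5 + 2·C(k,1) + 14·C(k,2) + 6·C(k,3).
Continuing: 347, 523, 749.
Summing k = 0..8 (9 terms) gives 2049.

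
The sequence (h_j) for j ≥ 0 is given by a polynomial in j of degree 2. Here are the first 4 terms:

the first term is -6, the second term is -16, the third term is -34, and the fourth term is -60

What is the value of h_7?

-244

1st diffs: -10, -18, -26.
2nd diffs: -8, -8 (constant).
Newton forward-difference form: h_j = -6 + (-10)·C(j,1) + (-8)·C(j,2).
At j = 7: j = 7, so h_7 = -6 - 70 - 168 = -244.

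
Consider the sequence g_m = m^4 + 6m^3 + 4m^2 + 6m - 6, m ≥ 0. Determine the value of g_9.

g_9 = 1·9^4 + 6·9^3 + 4·9^2 + 6·9 - 6 = 11307.

11307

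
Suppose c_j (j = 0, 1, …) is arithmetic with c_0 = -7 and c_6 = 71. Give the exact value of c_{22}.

279

Common difference d = (71 - (-7)) / (6 - 0) = 13.
c_j = -7 + (j - 0)·13.
c_{22} = -7 + 22·13 = 279.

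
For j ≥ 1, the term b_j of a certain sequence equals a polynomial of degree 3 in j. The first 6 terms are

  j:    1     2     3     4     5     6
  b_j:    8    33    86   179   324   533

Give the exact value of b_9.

1664

1st diffs: 25, 53, 93, 145, 209.
2nd diffs: 28, 40, 52, 64.
3rd diffs: 12, 12, 12 (constant).
Newton forward-difference form: b_j = 8 + 25·C(j-1,1) + 28·C(j-1,2) + 12·C(j-1,3).
At j = 9: j-1 = 8, so b_9 = 8 + 200 + 784 + 672 = 1664.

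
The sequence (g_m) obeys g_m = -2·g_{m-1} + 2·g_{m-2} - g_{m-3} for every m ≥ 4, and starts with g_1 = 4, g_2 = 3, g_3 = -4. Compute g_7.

Applying the relation repeatedly:
g_4 = 10, g_5 = -31, g_6 = 86, g_7 = -244.

-244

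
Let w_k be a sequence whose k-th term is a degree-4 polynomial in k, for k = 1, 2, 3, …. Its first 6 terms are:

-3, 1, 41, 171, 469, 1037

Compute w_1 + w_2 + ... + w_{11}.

35035

1st diffs: 4, 40, 130, 298, 568.
2nd diffs: 36, 90, 168, 270.
3rd diffs: 54, 78, 102.
4th diffs: 24, 24 (constant).
Newton forward-difference form: w_k = -3 + 4·C(k-1,1) + 36·C(k-1,2) + 54·C(k-1,3) + 24·C(k-1,4).
Continuing: …, 2001, 3511, 5741, 8889, …, w_{11} = 13177.
Summing k = 1..11 (11 terms) gives 35035.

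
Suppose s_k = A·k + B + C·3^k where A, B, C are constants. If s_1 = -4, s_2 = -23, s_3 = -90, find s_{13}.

At k = 1, 2, 3: A + B + 3C = -4; 2A + B + 9C = -23; 3A + B + 27C = -90.
Subtracting the first from the second: A + 6C = -19.
Subtracting the second from the third: A + 18C = -67.
Solving: C = -4, A = 5, then B = 3.
Therefore s_{13} = 65 + 3 + (-4)·1594323 = -6377224.

-6377224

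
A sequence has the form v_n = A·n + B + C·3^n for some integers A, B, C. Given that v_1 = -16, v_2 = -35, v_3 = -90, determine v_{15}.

-43046742

The three given values yield: A + B + 3C = -16; 2A + B + 9C = -35; 3A + B + 27C = -90.
Subtracting the first from the second: A + 6C = -19.
Subtracting the second from the third: A + 18C = -55.
Solving: C = -3, A = -1, then B = -6.
Hence v_{15} = -1·15 + (-6) + (-3)·14348907 = -43046742.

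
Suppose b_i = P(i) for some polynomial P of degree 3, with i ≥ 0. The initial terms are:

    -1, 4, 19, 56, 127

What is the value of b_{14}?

5347

1st diffs: 5, 15, 37, 71.
2nd diffs: 10, 22, 34.
3rd diffs: 12, 12 (constant).
So b_i = 2i^3 - i^2 + 4i - 1.
Evaluating at i = 14 gives b_{14} = 5347.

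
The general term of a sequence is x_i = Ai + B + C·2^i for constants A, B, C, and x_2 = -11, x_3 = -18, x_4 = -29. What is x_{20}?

Plug in i = 2, 3, 4: 2A + B + 4C = -11; 3A + B + 8C = -18; 4A + B + 16C = -29.
Subtracting the first from the second: A + 4C = -7.
Subtracting the second from the third: A + 8C = -11.
Solving: C = -1, A = -3, then B = -1.
Therefore x_{20} = -60 + (-1) + (-1)·1048576 = -1048637.

-1048637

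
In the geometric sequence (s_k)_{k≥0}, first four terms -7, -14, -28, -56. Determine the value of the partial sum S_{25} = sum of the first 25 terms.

Common ratio r = 2.
s_k = (-7)·2^(k-0).
S = (-7)·(2^25 - 1)/(2 - 1) = (-7)·(33554432 - 1)/(1) = -234881017.

-234881017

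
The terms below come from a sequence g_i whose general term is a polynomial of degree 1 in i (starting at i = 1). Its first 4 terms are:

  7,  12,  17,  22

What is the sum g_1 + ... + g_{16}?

1st diffs: 5, 5, 5 (constant).
So g_i = 5i + 2.
Continuing: …, 27, 32, 37, 42, …, g_{16} = 82.
Summing i = 1..16 (16 terms) gives 712.

712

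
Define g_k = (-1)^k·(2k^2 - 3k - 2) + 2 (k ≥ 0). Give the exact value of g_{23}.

(-1)^23 = -1; 2k^2 - 3k - 2 at k=23 is 987; so g_{23} = -985.

-985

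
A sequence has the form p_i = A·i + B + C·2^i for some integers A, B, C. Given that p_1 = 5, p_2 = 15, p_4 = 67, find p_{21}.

8388645

The three given values yield: A + B + 2C = 5; 2A + B + 4C = 15; 4A + B + 16C = 67.
Subtracting the first from the second: A + 2C = 10.
Subtracting the second from the third: 2A + 12C = 52.
Solving: C = 4, A = 2, then B = -5.
So p_i = 2·i + (-5) + 4·2^i; at i=21 this is 8388645.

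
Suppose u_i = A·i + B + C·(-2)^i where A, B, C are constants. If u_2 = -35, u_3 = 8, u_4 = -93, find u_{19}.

2097048

The three given values yield: 2A + B + 4C = -35; 3A + B - 8C = 8; 4A + B + 16C = -93.
Subtracting the first from the second: A - 12C = 43.
Subtracting the second from the third: A + 24C = -101.
Solving: C = -4, A = -5, then B = -9.
So u_i = -5·i + (-9) + (-4)·(-2)^i; at i=19 this is 2097048.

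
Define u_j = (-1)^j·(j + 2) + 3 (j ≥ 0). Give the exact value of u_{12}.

17

(-1)^12 = 1; j + 2 at j=12 is 14; so u_{12} = 17.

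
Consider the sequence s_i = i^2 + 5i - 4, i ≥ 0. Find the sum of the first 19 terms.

Over i = 0..18: Σi = 171, Σi² = 2109.
Total = (1)·2109 + (5)·171 + (-4)·19 = 2888.

2888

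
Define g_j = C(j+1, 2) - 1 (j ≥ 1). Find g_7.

C(8, 2) = 28, so g_7 = 27.

27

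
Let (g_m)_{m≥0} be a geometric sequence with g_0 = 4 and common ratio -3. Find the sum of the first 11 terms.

177148

g_m = 4·(-3)^(m-0).
S = 4·((-3)^11 - 1)/(-3 - 1) = 4·(-177147 - 1)/(-4) = 177148.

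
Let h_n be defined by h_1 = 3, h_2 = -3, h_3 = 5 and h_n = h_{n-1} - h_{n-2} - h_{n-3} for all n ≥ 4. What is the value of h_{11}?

Step forward from the initial values:
h_4 = 5;  h_5 = 3;  h_6 = -7;  h_7 = -15;  h_8 = -11;  h_9 = 11;  h_{10} = 37;  h_{11} = 37.

37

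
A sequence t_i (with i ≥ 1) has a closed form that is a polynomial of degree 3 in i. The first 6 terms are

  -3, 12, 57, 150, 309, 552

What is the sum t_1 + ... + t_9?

1st diffs: 15, 45, 93, 159, 243.
2nd diffs: 30, 48, 66, 84.
3rd diffs: 18, 18, 18 (constant).
Newton forward-difference form: t_i = -3 + 15·C(i-1,1) + 30·C(i-1,2) + 18·C(i-1,3).
Continuing: 897, 1362, 1965.
Summing i = 1..9 (9 terms) gives 5301.

5301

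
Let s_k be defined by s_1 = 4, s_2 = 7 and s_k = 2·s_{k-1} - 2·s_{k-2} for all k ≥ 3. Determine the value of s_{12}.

s_3 = 6, s_4 = -2, s_5 = -16, s_6 = -28, s_7 = -24, s_8 = 8, s_9 = 64, s_{10} = 112, s_{11} = 96, s_{12} = -32.

-32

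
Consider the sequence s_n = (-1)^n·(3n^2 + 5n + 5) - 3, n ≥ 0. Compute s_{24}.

(-1)^24 = 1; 3n^2 + 5n + 5 at n=24 is 1853; so s_{24} = 1850.

1850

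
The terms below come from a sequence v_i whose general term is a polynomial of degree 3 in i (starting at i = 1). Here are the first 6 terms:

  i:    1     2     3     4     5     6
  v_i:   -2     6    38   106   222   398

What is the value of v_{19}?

1st diffs: 8, 32, 68, 116, 176.
2nd diffs: 24, 36, 48, 60.
3rd diffs: 12, 12, 12 (constant).
Newton forward-difference form: v_i = -2 + 8·C(i-1,1) + 24·C(i-1,2) + 12·C(i-1,3).
At i = 19: i-1 = 18, so v_{19} = -2 + 144 + 3672 + 9792 = 13606.

13606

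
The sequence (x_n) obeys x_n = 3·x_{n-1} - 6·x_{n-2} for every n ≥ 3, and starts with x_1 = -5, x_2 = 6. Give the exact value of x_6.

Step forward from the initial values:
x_3 = 48, x_4 = 108, x_5 = 36, x_6 = -540.

-540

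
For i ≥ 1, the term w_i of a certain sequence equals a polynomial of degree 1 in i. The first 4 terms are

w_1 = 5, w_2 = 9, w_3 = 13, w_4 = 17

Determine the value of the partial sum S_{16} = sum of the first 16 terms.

560

1st diffs: 4, 4, 4 (constant).
So w_i = 4i + 1.
Continuing: …, 21, 25, 29, 33, …, w_{16} = 65.
Summing i = 1..16 (16 terms) gives 560.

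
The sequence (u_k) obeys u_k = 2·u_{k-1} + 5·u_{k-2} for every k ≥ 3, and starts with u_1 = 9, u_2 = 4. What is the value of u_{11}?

u_3 = 53, u_4 = 126, u_5 = 517, u_6 = 1664, u_7 = 5913, u_8 = 20146, u_9 = 69857, u_{10} = 240444, u_{11} = 830173.

830173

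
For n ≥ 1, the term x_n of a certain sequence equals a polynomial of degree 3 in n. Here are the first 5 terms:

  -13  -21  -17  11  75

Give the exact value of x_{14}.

1st diffs: -8, 4, 28, 64.
2nd diffs: 12, 24, 36.
3rd diffs: 12, 12 (constant).
So x_n = 2n^3 - 6n^2 - 4n - 5.
Evaluating at n = 14 gives x_{14} = 4251.

4251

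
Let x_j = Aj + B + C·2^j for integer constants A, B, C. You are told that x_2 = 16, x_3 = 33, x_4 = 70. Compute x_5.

147

Plug in j = 2, 3, 4: 2A + B + 4C = 16; 3A + B + 8C = 33; 4A + B + 16C = 70.
Subtracting the first from the second: A + 4C = 17.
Subtracting the second from the third: A + 8C = 37.
Solving: C = 5, A = -3, then B = 2.
Hence x_5 = -3·5 + 2 + 5·32 = 147.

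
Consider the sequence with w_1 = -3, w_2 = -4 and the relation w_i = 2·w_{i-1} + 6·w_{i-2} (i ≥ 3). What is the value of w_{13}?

-9313088

Iterate the recurrence:
w_3 = -26  w_4 = -76  w_5 = -308  …  w_{10} = -192064  w_{11} = -700832  w_{12} = -2554048  w_{13} = -9313088.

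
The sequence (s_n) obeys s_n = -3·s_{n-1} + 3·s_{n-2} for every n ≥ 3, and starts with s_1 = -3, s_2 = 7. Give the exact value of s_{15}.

Applying the relation repeatedly:
s_3 = -30; s_4 = 111; s_5 = -423; …; s_{12} = 4758426; s_{13} = -18040563; s_{14} = 68396967; s_{15} = -259312590.

-259312590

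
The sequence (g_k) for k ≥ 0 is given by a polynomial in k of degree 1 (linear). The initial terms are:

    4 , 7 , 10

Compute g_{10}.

34

1st diffs: 3, 3 (constant).
So g_k = 3k + 4.
Evaluating at k = 10 gives g_{10} = 34.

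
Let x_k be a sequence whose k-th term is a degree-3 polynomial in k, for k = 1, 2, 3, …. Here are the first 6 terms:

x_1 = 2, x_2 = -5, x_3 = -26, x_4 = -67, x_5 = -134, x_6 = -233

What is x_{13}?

1st diffs: -7, -21, -41, -67, -99.
2nd diffs: -14, -20, -26, -32.
3rd diffs: -6, -6, -6 (constant).
Newton forward-difference form: x_k = 2 + (-7)·C(k-1,1) + (-14)·C(k-1,2) + (-6)·C(k-1,3).
At k = 13: k-1 = 12, so x_{13} = 2 - 84 - 924 - 1320 = -2326.

-2326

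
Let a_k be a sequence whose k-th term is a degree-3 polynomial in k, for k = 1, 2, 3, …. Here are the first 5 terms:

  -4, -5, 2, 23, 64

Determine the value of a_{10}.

779

1st diffs: -1, 7, 21, 41.
2nd diffs: 8, 14, 20.
3rd diffs: 6, 6 (constant).
Newton forward-difference form: a_k = -4 + (-1)·C(k-1,1) + 8·C(k-1,2) + 6·C(k-1,3).
At k = 10: k-1 = 9, so a_{10} = -4 - 9 + 288 + 504 = 779.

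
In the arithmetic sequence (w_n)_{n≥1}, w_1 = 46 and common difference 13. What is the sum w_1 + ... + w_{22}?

4015

w_n = 46 + (n - 1)·13.
w_{22} = 319; S = 22·(46 + 319)/2 = 4015.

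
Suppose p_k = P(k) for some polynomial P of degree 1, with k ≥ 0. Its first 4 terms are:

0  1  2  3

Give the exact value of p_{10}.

1st diffs: 1, 1, 1 (constant).
So p_k = k.
Evaluating at k = 10 gives p_{10} = 10.

10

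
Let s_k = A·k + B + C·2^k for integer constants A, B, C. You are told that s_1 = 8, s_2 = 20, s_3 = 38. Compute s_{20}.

3145844

Plug in k = 1, 2, 3: A + B + 2C = 8; 2A + B + 4C = 20; 3A + B + 8C = 38.
Subtracting the first from the second: A + 2C = 12.
Subtracting the second from the third: A + 4C = 18.
Solving: C = 3, A = 6, then B = -4.
Hence s_{20} = 6·20 + (-4) + 3·1048576 = 3145844.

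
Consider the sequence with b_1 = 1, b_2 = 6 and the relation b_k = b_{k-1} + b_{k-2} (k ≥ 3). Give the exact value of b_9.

Step forward from the initial values:
b_3 = 7; b_4 = 13; b_5 = 20; b_6 = 33; b_7 = 53; b_8 = 86; b_9 = 139.

139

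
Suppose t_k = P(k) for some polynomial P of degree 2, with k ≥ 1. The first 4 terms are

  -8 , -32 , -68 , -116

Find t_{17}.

-1832

1st diffs: -24, -36, -48.
2nd diffs: -12, -12 (constant).
Newton forward-difference form: t_k = -8 + (-24)·C(k-1,1) + (-12)·C(k-1,2).
At k = 17: k-1 = 16, so t_{17} = -8 - 384 - 1440 = -1832.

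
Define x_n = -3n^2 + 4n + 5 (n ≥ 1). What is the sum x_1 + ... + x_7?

-273

Over n = 1..7: Σn = 28, Σn² = 140.
Total = (-3)·140 + (4)·28 + (5)·7 = -273.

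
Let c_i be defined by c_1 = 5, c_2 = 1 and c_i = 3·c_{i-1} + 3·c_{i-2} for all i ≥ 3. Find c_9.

46170

c_3 = 18; c_4 = 57; c_5 = 225; c_6 = 846; c_7 = 3213; c_8 = 12177; c_9 = 46170.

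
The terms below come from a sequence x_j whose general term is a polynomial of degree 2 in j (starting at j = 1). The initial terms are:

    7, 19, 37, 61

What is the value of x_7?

1st diffs: 12, 18, 24.
2nd diffs: 6, 6 (constant).
So x_j = 3j^2 + 3j + 1.
Evaluating at j = 7 gives x_7 = 169.

169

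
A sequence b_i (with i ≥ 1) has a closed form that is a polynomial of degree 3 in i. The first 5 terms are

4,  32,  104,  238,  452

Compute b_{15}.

1st diffs: 28, 72, 134, 214.
2nd diffs: 44, 62, 80.
3rd diffs: 18, 18 (constant).
Newton forward-difference form: b_i = 4 + 28·C(i-1,1) + 44·C(i-1,2) + 18·C(i-1,3).
At i = 15: i-1 = 14, so b_{15} = 4 + 392 + 4004 + 6552 = 10952.

10952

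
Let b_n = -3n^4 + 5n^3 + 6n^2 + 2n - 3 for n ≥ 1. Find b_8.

-9331

b_8 = -3·8^4 + 5·8^3 + 6·8^2 + 2·8 - 3 = -9331.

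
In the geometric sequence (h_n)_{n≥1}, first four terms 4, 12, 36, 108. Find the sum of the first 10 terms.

Common ratio r = 3.
h_n = 4·3^(n-1).
S = 4·(3^10 - 1)/(3 - 1) = 4·(59049 - 1)/(2) = 118096.

118096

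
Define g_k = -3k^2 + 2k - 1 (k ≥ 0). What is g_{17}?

-834

g_{17} = -3·17^2 + 2·17 - 1 = -834.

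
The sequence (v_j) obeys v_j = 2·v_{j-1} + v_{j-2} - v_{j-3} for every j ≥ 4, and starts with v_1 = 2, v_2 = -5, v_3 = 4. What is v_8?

104

Compute successive terms:
v_4 = 1, v_5 = 11, v_6 = 19, v_7 = 48, v_8 = 104.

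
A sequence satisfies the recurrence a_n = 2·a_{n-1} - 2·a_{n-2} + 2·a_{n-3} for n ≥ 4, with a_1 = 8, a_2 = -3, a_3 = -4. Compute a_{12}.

Applying the relation repeatedly:
a_4 = 14; a_5 = 30; a_6 = 24; a_7 = 16; a_8 = 44; a_9 = 104; a_{10} = 152; a_{11} = 184; a_{12} = 272.

272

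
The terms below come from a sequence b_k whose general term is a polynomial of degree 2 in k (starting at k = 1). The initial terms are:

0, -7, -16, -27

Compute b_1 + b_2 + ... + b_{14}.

-1365

1st diffs: -7, -9, -11.
2nd diffs: -2, -2 (constant).
So b_k = -k^2 - 4k + 5.
Continuing: …, -40, -55, -72, -91, …, b_{14} = -247.
Summing k = 1..14 (14 terms) gives -1365.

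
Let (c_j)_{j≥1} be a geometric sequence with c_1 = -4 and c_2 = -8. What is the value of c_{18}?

-524288

Common ratio r = 2.
c_j = (-4)·2^(j-1).
c_{18} = (-4)·2^17 = -524288.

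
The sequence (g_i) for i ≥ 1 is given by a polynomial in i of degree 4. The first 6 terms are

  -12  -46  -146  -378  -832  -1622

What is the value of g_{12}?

1st diffs: -34, -100, -232, -454, -790.
2nd diffs: -66, -132, -222, -336.
3rd diffs: -66, -90, -114.
4th diffs: -24, -24 (constant).
So g_i = -i^4 - i^3 - 2i^2 - 6i - 2.
Evaluating at i = 12 gives g_{12} = -22826.

-22826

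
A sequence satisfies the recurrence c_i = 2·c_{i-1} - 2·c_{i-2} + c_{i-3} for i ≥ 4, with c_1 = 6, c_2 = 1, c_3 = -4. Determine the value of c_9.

c_4 = -4; c_5 = 1; c_6 = 6; c_7 = 6; c_8 = 1; c_9 = -4.

-4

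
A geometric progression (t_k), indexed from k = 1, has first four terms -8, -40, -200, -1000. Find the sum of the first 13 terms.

Common ratio r = 5.
t_k = (-8)·5^(k-1).
S = (-8)·(5^13 - 1)/(5 - 1) = (-8)·(1220703125 - 1)/(4) = -2441406248.

-2441406248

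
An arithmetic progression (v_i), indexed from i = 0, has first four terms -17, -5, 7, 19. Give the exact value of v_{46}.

Common difference d = 12.
v_i = -17 + (i - 0)·12.
v_{46} = -17 + 46·12 = 535.

535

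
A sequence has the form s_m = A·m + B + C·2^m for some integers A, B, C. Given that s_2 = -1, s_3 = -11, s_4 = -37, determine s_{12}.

-16309

The three given values yield: 2A + B + 4C = -1; 3A + B + 8C = -11; 4A + B + 16C = -37.
Subtracting the first from the second: A + 4C = -10.
Subtracting the second from the third: A + 8C = -26.
Solving: C = -4, A = 6, then B = 3.
Hence s_{12} = 6·12 + 3 + (-4)·4096 = -16309.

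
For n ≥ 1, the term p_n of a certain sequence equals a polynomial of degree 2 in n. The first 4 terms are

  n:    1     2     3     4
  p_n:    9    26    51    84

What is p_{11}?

1st diffs: 17, 25, 33.
2nd diffs: 8, 8 (constant).
Newton forward-difference form: p_n = 9 + 17·C(n-1,1) + 8·C(n-1,2).
At n = 11: n-1 = 10, so p_{11} = 9 + 170 + 360 = 539.

539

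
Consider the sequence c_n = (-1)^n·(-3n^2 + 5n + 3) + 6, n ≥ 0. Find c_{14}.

(-1)^14 = 1; -3n^2 + 5n + 3 at n=14 is -515; so c_{14} = -509.

-509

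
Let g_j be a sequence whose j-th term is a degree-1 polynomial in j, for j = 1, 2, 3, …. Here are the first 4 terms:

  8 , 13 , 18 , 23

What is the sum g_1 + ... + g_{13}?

494

1st diffs: 5, 5, 5 (constant).
So g_j = 5j + 3.
Continuing: …, 28, 33, 38, 43, …, g_{13} = 68.
Summing j = 1..13 (13 terms) gives 494.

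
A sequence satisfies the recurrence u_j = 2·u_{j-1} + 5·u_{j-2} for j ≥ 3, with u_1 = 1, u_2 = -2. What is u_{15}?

u_3 = 1  u_4 = -8  u_5 = -11  …  u_{12} = -92528  u_{13} = -318851  u_{14} = -1100342  u_{15} = -3794939.

-3794939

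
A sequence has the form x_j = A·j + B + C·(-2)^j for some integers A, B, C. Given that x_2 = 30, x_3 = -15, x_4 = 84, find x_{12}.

16428

At j = 2, 3, 4: 2A + B + 4C = 30; 3A + B - 8C = -15; 4A + B + 16C = 84.
Subtracting the first from the second: A - 12C = -45.
Subtracting the second from the third: A + 24C = 99.
Solving: C = 4, A = 3, then B = 8.
So x_j = 3·j + 8 + 4·(-2)^j; at j=12 this is 16428.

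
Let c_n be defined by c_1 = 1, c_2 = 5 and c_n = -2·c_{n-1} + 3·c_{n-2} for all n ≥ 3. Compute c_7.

Applying the relation repeatedly:
c_3 = -7, c_4 = 29, c_5 = -79, c_6 = 245, c_7 = -727.
(Characteristic roots are 1 and -3.)

-727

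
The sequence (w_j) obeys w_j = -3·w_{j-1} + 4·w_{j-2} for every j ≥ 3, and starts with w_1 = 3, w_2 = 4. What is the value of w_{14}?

13421776

Applying the relation repeatedly:
w_3 = 0, w_4 = 16, w_5 = -48, …, w_{11} = -209712, w_{12} = 838864, w_{13} = -3355440, w_{14} = 13421776.
(Characteristic roots are 1 and -4.)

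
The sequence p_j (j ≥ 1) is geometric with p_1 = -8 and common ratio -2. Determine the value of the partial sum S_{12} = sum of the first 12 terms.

p_j = (-8)·(-2)^(j-1).
S = (-8)·((-2)^12 - 1)/(-2 - 1) = (-8)·(4096 - 1)/(-3) = 10920.

10920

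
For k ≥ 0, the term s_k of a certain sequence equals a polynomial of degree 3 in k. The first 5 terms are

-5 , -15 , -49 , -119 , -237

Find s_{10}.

-2625

1st diffs: -10, -34, -70, -118.
2nd diffs: -24, -36, -48.
3rd diffs: -12, -12 (constant).
Newton forward-difference form: s_k = -5 + (-10)·C(k,1) + (-24)·C(k,2) + (-12)·C(k,3).
At k = 10: k = 10, so s_{10} = -5 - 100 - 1080 - 1440 = -2625.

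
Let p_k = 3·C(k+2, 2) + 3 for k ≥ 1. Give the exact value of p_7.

111

C(9, 2) = 36, so p_7 = 111.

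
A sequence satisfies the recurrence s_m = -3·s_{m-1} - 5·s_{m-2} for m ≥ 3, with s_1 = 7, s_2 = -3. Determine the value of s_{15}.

Applying the relation repeatedly:
s_3 = -26  s_4 = 93  s_5 = -149  …  s_{12} = 54918  s_{13} = -50249  s_{14} = -123843  s_{15} = 622774.

622774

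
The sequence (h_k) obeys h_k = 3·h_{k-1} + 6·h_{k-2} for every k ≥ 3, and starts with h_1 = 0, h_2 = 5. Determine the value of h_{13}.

Step forward from the initial values:
h_3 = 15; h_4 = 75; h_5 = 315; …; h_{10} = 508275; h_{11} = 2222235; h_{12} = 9716355; h_{13} = 42482475.

42482475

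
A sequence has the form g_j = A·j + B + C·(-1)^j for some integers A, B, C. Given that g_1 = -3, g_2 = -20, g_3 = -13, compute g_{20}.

Write the equations: A + B - C = -3; 2A + B + C = -20; 3A + B - C = -13.
Subtracting the first from the second: A + 2C = -17.
Subtracting the second from the third: A - 2C = 7.
Solving: C = -6, A = -5, then B = -4.
Hence g_{20} = -5·20 + (-4) + (-6)·1 = -110.

-110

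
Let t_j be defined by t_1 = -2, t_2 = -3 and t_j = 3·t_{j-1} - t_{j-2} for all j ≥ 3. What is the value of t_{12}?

-39603

Step forward from the initial values:
t_3 = -7;  t_4 = -18;  t_5 = -47;  t_6 = -123;  t_7 = -322;  t_8 = -843;  t_9 = -2207;  t_{10} = -5778;  t_{11} = -15127;  t_{12} = -39603.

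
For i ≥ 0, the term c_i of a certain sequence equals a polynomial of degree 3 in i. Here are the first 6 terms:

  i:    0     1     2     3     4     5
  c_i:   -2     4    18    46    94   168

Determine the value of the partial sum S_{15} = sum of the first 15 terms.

12430

1st diffs: 6, 14, 28, 48, 74.
2nd diffs: 8, 14, 20, 26.
3rd diffs: 6, 6, 6 (constant).
So c_i = i^3 + i^2 + 4i - 2.
Continuing: …, 274, 418, 606, 844, …, c_{14} = 2994.
Summing i = 0..14 (15 terms) gives 12430.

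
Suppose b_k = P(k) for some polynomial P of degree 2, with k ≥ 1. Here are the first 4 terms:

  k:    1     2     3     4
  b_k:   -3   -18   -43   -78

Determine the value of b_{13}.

1st diffs: -15, -25, -35.
2nd diffs: -10, -10 (constant).
Newton forward-difference form: b_k = -3 + (-15)·C(k-1,1) + (-10)·C(k-1,2).
At k = 13: k-1 = 12, so b_{13} = -3 - 180 - 660 = -843.

-843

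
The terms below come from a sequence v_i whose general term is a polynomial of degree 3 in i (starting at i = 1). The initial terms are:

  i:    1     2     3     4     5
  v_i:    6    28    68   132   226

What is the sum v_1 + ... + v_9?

1st diffs: 22, 40, 64, 94.
2nd diffs: 18, 24, 30.
3rd diffs: 6, 6 (constant).
Newton forward-difference form: v_i = 6 + 22·C(i-1,1) + 18·C(i-1,2) + 6·C(i-1,3).
Continuing: 356, 528, 748, 1022.
Summing i = 1..9 (9 terms) gives 3114.

3114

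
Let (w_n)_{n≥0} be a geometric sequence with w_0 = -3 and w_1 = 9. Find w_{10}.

-177147

Common ratio r = -3.
w_n = (-3)·(-3)^(n-0).
w_{10} = (-3)·(-3)^10 = -177147.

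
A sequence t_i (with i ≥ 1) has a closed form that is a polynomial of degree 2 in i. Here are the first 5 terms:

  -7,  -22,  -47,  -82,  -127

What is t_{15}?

-1127

1st diffs: -15, -25, -35, -45.
2nd diffs: -10, -10, -10 (constant).
Newton forward-difference form: t_i = -7 + (-15)·C(i-1,1) + (-10)·C(i-1,2).
At i = 15: i-1 = 14, so t_{15} = -7 - 210 - 910 = -1127.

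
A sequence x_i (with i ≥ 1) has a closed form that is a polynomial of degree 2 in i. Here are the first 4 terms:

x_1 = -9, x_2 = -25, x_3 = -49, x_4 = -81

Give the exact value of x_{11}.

1st diffs: -16, -24, -32.
2nd diffs: -8, -8 (constant).
So x_i = -4i^2 - 4i - 1.
Evaluating at i = 11 gives x_{11} = -529.

-529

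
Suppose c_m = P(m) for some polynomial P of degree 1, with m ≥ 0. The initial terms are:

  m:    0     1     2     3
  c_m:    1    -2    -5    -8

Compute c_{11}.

-32

1st diffs: -3, -3, -3 (constant).
So c_m = -3m + 1.
Evaluating at m = 11 gives c_{11} = -32.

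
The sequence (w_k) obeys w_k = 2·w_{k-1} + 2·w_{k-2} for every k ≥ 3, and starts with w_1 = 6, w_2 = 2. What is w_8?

2096

Compute successive terms:
w_3 = 16;  w_4 = 36;  w_5 = 104;  w_6 = 280;  w_7 = 768;  w_8 = 2096.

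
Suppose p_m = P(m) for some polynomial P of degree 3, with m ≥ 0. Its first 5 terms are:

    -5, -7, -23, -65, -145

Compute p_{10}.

1st diffs: -2, -16, -42, -80.
2nd diffs: -14, -26, -38.
3rd diffs: -12, -12 (constant).
So p_m = -2m^3 - m^2 + m - 5.
Evaluating at m = 10 gives p_{10} = -2095.

-2095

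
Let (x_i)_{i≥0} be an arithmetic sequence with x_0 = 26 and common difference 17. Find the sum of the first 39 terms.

x_i = 26 + (i - 0)·17.
x_{38} = 672; S = 39·(26 + 672)/2 = 13611.

13611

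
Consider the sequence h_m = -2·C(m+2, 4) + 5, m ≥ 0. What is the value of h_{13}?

C(15, 4) = 1365, so h_{13} = -2725.

-2725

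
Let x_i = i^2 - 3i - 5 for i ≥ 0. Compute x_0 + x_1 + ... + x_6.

-7

Over i = 0..6: Σi = 21, Σi² = 91.
Total = (1)·91 + (-3)·21 + (-5)·7 = -7.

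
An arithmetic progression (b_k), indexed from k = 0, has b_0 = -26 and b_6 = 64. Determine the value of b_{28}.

Common difference d = (64 - (-26)) / (6 - 0) = 15.
b_k = -26 + (k - 0)·15.
b_{28} = -26 + 28·15 = 394.

394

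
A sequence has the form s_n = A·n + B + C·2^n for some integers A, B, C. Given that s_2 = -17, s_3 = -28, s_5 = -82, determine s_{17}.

-262198

The three given values yield: 2A + B + 4C = -17; 3A + B + 8C = -28; 5A + B + 32C = -82.
Subtracting the first from the second: A + 4C = -11.
Subtracting the second from the third: 2A + 24C = -54.
Solving: C = -2, A = -3, then B = -3.
Therefore s_{17} = -51 + (-3) + (-2)·131072 = -262198.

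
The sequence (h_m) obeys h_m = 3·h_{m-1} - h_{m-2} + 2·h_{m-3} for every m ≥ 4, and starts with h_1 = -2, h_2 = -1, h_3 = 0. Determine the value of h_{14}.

-145107

Compute successive terms:
h_4 = -3  h_5 = -11  h_6 = -30  …  h_{11} = -5991  h_{12} = -17334  h_{13} = -50153  h_{14} = -145107.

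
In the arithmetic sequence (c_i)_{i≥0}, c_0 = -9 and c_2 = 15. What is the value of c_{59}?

Common difference d = (15 - (-9)) / (2 - 0) = 12.
c_i = -9 + (i - 0)·12.
c_{59} = -9 + 59·12 = 699.

699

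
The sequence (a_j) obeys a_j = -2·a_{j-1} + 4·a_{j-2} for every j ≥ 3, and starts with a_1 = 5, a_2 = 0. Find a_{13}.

1822720

Applying the relation repeatedly:
a_3 = 20  a_4 = -40  a_5 = 160  …  a_{10} = -53760  a_{11} = 174080  a_{12} = -563200  a_{13} = 1822720.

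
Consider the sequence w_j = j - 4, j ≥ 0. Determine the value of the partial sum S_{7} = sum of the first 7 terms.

Over j = 0..6: Σj = 21.
Total = (1)·21 + (-4)·7 = -7.

-7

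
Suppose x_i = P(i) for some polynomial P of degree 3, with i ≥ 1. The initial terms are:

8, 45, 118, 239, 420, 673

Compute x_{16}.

1st diffs: 37, 73, 121, 181, 253.
2nd diffs: 36, 48, 60, 72.
3rd diffs: 12, 12, 12 (constant).
Newton forward-difference form: x_i = 8 + 37·C(i-1,1) + 36·C(i-1,2) + 12·C(i-1,3).
At i = 16: i-1 = 15, so x_{16} = 8 + 555 + 3780 + 5460 = 9803.

9803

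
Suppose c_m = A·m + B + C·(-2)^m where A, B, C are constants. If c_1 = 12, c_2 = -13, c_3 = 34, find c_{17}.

At m = 1, 2, 3: A + B - 2C = 12; 2A + B + 4C = -13; 3A + B - 8C = 34.
Subtracting the first from the second: A + 6C = -25.
Subtracting the second from the third: A - 12C = 47.
Solving: C = -4, A = -1, then B = 5.
Therefore c_{17} = -17 + 5 + (-4)·(-131072) = 524276.

524276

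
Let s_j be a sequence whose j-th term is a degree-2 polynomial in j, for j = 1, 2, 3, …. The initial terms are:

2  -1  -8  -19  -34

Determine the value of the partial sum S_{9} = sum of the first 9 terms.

-426

1st diffs: -3, -7, -11, -15.
2nd diffs: -4, -4, -4 (constant).
So s_j = -2j^2 + 3j + 1.
Continuing: -53, -76, -103, -134.
Summing j = 1..9 (9 terms) gives -426.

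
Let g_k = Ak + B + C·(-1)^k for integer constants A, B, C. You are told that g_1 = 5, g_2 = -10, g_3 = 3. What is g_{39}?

Plug in k = 1, 2, 3: A + B - C = 5; 2A + B + C = -10; 3A + B - C = 3.
Subtracting the first from the second: A + 2C = -15.
Subtracting the second from the third: A - 2C = 13.
Solving: C = -7, A = -1, then B = -1.
Hence g_{39} = -1·39 + (-1) + (-7)·(-1) = -33.

-33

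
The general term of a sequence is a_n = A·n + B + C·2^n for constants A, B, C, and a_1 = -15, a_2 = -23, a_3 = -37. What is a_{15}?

The three given values yield: A + B + 2C = -15; 2A + B + 4C = -23; 3A + B + 8C = -37.
Subtracting the first from the second: A + 2C = -8.
Subtracting the second from the third: A + 4C = -14.
Solving: C = -3, A = -2, then B = -7.
Therefore a_{15} = -30 + (-7) + (-3)·32768 = -98341.

-98341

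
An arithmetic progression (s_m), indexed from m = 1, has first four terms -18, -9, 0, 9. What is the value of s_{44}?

Common difference d = 9.
s_m = -18 + (m - 1)·9.
s_{44} = -18 + 43·9 = 369.

369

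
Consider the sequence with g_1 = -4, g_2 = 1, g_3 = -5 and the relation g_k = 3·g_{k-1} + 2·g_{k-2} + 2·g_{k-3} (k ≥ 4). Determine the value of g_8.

-3609

g_4 = -21;  g_5 = -71;  g_6 = -265;  g_7 = -979;  g_8 = -3609.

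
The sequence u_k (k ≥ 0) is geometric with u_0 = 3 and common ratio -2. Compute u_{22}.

12582912

u_k = 3·(-2)^(k-0).
u_{22} = 3·(-2)^22 = 12582912.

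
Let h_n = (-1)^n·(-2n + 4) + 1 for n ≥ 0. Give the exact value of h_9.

(-1)^9 = -1; -2n + 4 at n=9 is -14; so h_9 = 15.

15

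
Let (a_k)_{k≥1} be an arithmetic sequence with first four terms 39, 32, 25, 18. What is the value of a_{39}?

Common difference d = -7.
a_k = 39 + (k - 1)·(-7).
a_{39} = 39 + 38·(-7) = -227.

-227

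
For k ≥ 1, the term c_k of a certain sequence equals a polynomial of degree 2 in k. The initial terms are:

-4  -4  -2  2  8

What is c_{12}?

1st diffs: 0, 2, 4, 6.
2nd diffs: 2, 2, 2 (constant).
Newton forward-difference form: c_k = -4 + 2·C(k-1,2).
At k = 12: k-1 = 11, so c_{12} = -4 + 110 = 106.

106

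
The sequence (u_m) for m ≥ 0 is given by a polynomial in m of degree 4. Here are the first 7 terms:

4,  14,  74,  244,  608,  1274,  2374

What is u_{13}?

38354

1st diffs: 10, 60, 170, 364, 666, 1100.
2nd diffs: 50, 110, 194, 302, 434.
3rd diffs: 60, 84, 108, 132.
4th diffs: 24, 24, 24 (constant).
Newton forward-difference form: u_m = 4 + 10·C(m,1) + 50·C(m,2) + 60·C(m,3) + 24·C(m,4).
At m = 13: m = 13, so u_{13} = 4 + 130 + 3900 + 17160 + 17160 = 38354.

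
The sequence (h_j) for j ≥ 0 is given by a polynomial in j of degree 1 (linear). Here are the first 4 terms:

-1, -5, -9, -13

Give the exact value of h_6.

-25

1st diffs: -4, -4, -4 (constant).
So h_j = -4j - 1.
Evaluating at j = 6 gives h_6 = -25.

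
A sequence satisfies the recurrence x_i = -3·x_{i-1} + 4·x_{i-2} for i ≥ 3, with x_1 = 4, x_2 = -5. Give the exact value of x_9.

Iterate the recurrence:
x_3 = 31;  x_4 = -113;  x_5 = 463;  x_6 = -1841;  x_7 = 7375;  x_8 = -29489;  x_9 = 117967.
(Characteristic roots are 1 and -4.)

117967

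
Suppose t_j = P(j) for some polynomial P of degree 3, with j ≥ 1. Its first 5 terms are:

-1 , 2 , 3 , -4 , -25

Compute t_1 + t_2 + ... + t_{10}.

-1375

1st diffs: 3, 1, -7, -21.
2nd diffs: -2, -8, -14.
3rd diffs: -6, -6 (constant).
Newton forward-difference form: t_j = -1 + 3·C(j-1,1) + (-2)·C(j-1,2) + (-6)·C(j-1,3).
Continuing: …, -66, -133, -232, -369, …, t_{10} = -550.
Summing j = 1..10 (10 terms) gives -1375.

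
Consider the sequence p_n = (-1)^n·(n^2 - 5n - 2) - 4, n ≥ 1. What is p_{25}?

(-1)^25 = -1; n^2 - 5n - 2 at n=25 is 498; so p_{25} = -502.

-502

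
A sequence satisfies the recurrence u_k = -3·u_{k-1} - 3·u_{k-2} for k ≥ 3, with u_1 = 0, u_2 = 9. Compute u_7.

Compute successive terms:
u_3 = -27  u_4 = 54  u_5 = -81  u_6 = 81  u_7 = 0.

0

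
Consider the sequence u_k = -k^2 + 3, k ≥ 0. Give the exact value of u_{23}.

u_{23} = -1·23^2 + 3 = -526.

-526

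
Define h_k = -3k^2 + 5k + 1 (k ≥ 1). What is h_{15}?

-599

h_{15} = -3·15^2 + 5·15 + 1 = -599.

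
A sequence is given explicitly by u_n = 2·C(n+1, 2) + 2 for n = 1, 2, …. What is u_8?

74

C(9, 2) = 36, so u_8 = 74.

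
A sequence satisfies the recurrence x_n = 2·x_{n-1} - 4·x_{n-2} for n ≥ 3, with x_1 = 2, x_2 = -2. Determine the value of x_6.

96

Compute successive terms:
x_3 = -12  x_4 = -16  x_5 = 16  x_6 = 96.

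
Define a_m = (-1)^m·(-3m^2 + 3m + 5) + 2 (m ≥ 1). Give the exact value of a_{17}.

(-1)^17 = -1; -3m^2 + 3m + 5 at m=17 is -811; so a_{17} = 813.

813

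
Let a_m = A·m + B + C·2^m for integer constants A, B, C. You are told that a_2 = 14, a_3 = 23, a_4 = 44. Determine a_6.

182

The three given values yield: 2A + B + 4C = 14; 3A + B + 8C = 23; 4A + B + 16C = 44.
Subtracting the first from the second: A + 4C = 9.
Subtracting the second from the third: A + 8C = 21.
Solving: C = 3, A = -3, then B = 8.
Hence a_6 = -3·6 + 8 + 3·64 = 182.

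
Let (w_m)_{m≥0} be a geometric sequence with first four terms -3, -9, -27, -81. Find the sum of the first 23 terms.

-141214768239

Common ratio r = 3.
w_m = (-3)·3^(m-0).
S = (-3)·(3^23 - 1)/(3 - 1) = (-3)·(94143178827 - 1)/(2) = -141214768239.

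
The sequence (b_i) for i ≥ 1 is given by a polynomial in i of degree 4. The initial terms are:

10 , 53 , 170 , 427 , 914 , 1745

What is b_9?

1st diffs: 43, 117, 257, 487, 831.
2nd diffs: 74, 140, 230, 344.
3rd diffs: 66, 90, 114.
4th diffs: 24, 24 (constant).
So b_i = i^4 + i^3 + 6i^2 + 3i - 1.
Evaluating at i = 9 gives b_9 = 7802.

7802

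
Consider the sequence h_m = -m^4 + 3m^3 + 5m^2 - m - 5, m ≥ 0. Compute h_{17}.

h_{17} = -1·17^4 + 3·17^3 + 5·17^2 - 1·17 - 5 = -67359.

-67359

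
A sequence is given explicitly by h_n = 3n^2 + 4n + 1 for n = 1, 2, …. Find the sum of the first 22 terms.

12419

Over n = 1..22: Σn = 253, Σn² = 3795.
Total = (3)·3795 + (4)·253 + (1)·22 = 12419.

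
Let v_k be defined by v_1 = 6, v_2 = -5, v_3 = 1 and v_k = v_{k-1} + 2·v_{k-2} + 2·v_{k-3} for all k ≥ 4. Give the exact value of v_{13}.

Iterate the recurrence:
v_4 = 3, v_5 = -5, v_6 = 3, v_7 = -1, v_8 = -5, v_9 = -1, v_{10} = -13, v_{11} = -25, v_{12} = -53, v_{13} = -129.

-129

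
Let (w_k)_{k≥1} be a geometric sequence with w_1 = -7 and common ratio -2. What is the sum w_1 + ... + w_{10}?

w_k = (-7)·(-2)^(k-1).
S = (-7)·((-2)^10 - 1)/(-2 - 1) = (-7)·(1024 - 1)/(-3) = 2387.

2387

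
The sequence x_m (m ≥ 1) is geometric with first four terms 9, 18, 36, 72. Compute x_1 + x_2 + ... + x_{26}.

Common ratio r = 2.
x_m = 9·2^(m-1).
S = 9·(2^26 - 1)/(2 - 1) = 9·(67108864 - 1)/(1) = 603979767.

603979767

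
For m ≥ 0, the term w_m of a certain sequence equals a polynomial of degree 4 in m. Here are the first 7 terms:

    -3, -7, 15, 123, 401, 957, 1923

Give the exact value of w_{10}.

13367

1st diffs: -4, 22, 108, 278, 556, 966.
2nd diffs: 26, 86, 170, 278, 410.
3rd diffs: 60, 84, 108, 132.
4th diffs: 24, 24, 24 (constant).
So w_m = m^4 + 4m^3 - 6m^2 - 3m - 3.
Evaluating at m = 10 gives w_{10} = 13367.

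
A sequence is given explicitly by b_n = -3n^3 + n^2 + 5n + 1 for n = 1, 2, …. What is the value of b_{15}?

b_{15} = -3·15^3 + 1·15^2 + 5·15 + 1 = -9824.

-9824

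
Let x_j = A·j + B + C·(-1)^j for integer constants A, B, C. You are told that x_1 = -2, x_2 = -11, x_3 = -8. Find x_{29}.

-86

Write the equations: A + B - C = -2; 2A + B + C = -11; 3A + B - C = -8.
Subtracting the first from the second: A + 2C = -9.
Subtracting the second from the third: A - 2C = 3.
Solving: C = -3, A = -3, then B = -2.
Therefore x_{29} = -87 + (-2) + (-3)·(-1) = -86.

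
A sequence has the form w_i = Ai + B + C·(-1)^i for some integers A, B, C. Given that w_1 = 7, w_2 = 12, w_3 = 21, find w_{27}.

Plug in i = 1, 2, 3: A + B - C = 7; 2A + B + C = 12; 3A + B - C = 21.
Subtracting the first from the second: A + 2C = 5.
Subtracting the second from the third: A - 2C = 9.
Solving: C = -1, A = 7, then B = -1.
Therefore w_{27} = 189 + (-1) + (-1)·(-1) = 189.

189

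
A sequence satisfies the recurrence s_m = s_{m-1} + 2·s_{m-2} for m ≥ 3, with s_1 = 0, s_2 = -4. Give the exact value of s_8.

Step forward from the initial values:
s_3 = -4, s_4 = -12, s_5 = -20, s_6 = -44, s_7 = -84, s_8 = -172.
(Characteristic roots are 2 and -1.)

-172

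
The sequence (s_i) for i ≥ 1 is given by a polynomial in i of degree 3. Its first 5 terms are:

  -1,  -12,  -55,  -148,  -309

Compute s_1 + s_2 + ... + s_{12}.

-16688

1st diffs: -11, -43, -93, -161.
2nd diffs: -32, -50, -68.
3rd diffs: -18, -18 (constant).
Newton forward-difference form: s_i = -1 + (-11)·C(i-1,1) + (-32)·C(i-1,2) + (-18)·C(i-1,3).
Continuing: …, -556, -907, -1380, -1993, …, s_{12} = -4852.
Summing i = 1..12 (12 terms) gives -16688.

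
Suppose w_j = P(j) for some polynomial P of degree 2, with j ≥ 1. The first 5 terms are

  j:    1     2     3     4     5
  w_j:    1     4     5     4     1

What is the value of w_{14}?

-116

1st diffs: 3, 1, -1, -3.
2nd diffs: -2, -2, -2 (constant).
So w_j = -j^2 + 6j - 4.
Evaluating at j = 14 gives w_{14} = -116.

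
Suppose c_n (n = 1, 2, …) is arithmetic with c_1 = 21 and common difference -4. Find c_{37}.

c_n = 21 + (n - 1)·(-4).
c_{37} = 21 + 36·(-4) = -123.

-123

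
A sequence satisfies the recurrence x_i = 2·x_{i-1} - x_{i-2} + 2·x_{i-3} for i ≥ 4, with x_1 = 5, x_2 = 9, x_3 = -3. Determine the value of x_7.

21

Step forward from the initial values:
x_4 = -5;  x_5 = 11;  x_6 = 21;  x_7 = 21.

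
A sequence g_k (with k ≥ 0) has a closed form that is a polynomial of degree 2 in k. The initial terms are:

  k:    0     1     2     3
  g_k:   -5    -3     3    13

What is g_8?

1st diffs: 2, 6, 10.
2nd diffs: 4, 4 (constant).
So g_k = 2k^2 - 5.
Evaluating at k = 8 gives g_8 = 123.

123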